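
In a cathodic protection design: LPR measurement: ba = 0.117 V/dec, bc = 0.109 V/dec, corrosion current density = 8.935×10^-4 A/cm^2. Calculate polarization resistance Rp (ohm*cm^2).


Apply the Stern-Geary equation: Rp = ba*bc / (2.303*icorr*(ba+bc))
ba*bc = 0.117*0.109 = 0.012753
ba+bc = 0.226; 2.303*icorr*(ba+bc) = 2.303*8.935×10^-4*0.226 = 4.6504709×10^-4
Rp = 0.012753 / 4.6504709×10^-4 = 27.4 ohm*cm^2

27.4 ohm*cm^2


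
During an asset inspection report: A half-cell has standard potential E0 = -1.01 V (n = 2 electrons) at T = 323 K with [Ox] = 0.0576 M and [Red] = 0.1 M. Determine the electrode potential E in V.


Apply the Nernst equation: E = E0 + (RT/nF)*ln([Ox]/[Red])
Step 1: RT/nF = 8.314*323/(2*96485) = 0.01391627 V
Step 2: [Ox]/[Red] = 0.0576/0.1 = 0.576
Step 3: ln(0.576) = -0.551648
Step 4: correction = 0.01391627 * -0.551648 = -0.0077 V
E = -1.01 + -0.0077 = -1.0177 V

-1.0177 V


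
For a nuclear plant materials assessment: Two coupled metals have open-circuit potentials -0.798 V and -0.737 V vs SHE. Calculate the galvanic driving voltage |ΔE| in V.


Driving voltage is the absolute potential difference.
|ΔE| = |-0.798 − (-0.737)| = 0.061 V

0.061 V


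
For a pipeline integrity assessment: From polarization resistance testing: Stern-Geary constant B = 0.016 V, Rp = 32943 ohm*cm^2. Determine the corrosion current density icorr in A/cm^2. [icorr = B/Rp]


Apply the Stern-Geary relation: icorr = B / Rp
icorr = 0.016 / 32943 = 4.857×10^-7 A/cm^2

4.857×10^-7 A/cm^2


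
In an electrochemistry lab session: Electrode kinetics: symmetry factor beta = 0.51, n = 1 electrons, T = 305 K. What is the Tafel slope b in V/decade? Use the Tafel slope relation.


Apply the Tafel slope relation: b = 2.303*R*T/(beta*n*F)
Numerator: 2.303 * 8.314 * 305 = 5839.88
Denominator: 0.51 * 1 * 96485 = 49207.35
b = 5839.88 / 49207.35 = 0.1187 V/decade

0.1187 V/decade


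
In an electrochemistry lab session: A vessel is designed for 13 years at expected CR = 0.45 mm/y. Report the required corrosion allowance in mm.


Corrosion allowance = CR × design life
CA = 0.45 * 13 = 5.85 mm

5.85 mm


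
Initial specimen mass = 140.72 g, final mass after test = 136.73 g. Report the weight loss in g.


Weight loss = initial − final
WL = 140.72 − 136.73 = 3.99 g

3.99 g


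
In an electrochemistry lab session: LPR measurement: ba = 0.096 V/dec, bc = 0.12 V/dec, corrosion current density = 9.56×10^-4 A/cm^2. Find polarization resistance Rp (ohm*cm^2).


Apply the Stern-Geary equation: Rp = ba*bc / (2.303*icorr*(ba+bc))
ba*bc = 0.096*0.12 = 0.01152
ba+bc = 0.216; 2.303*icorr*(ba+bc) = 2.303*9.56×10^-4*0.216 = 4.7556029×10^-4
Rp = 0.01152 / 4.7556029×10^-4 = 24.2 ohm*cm^2

24.2 ohm*cm^2


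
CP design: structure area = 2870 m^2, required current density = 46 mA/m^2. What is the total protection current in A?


I = area * current density, then convert mA → A (÷1000)
I = 2870 * 46 / 1000 = 132.02 A

132.02 A


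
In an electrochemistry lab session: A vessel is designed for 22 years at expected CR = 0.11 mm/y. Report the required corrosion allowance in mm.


Corrosion allowance = CR × design life
CA = 0.11 * 22 = 2.42 mm

2.42 mm


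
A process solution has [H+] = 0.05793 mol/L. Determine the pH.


pH = −log10[H+]
pH = −log10(0.05793) = 1.24

1.24


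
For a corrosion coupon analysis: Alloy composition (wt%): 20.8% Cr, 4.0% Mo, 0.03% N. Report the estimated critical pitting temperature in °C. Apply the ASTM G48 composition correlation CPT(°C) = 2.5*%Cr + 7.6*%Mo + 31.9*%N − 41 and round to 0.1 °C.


Apply the ASTM G48 empirical CPT estimate: CPT(°C) = 2.5*%Cr + 7.6*%Mo + 31.9*%N − 41
2.5*20.8 = 52; 7.6*4.0 = 30.4; 31.9*0.03 = 0.957
CPT = 52 + 30.4 + 0.957 − 41 = 42.357 °C
Rounded to 0.1 °C: CPT ≈ 42.4 °C

42.4 °C


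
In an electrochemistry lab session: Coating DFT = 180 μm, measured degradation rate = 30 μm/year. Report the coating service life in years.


Service life = thickness / degradation rate
Life = 180 / 30 = 6.0 years

6.0 years


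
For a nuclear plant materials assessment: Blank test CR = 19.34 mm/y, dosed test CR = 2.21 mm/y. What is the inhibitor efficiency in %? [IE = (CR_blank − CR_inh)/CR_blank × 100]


Apply the inhibitor-efficiency definition: IE = (CR_blank − CR_inh)/CR_blank × 100
IE = (19.34 − 2.21) / 19.34 × 100
IE = 17.13 / 19.34 × 100 = 88.6 %

88.6 %


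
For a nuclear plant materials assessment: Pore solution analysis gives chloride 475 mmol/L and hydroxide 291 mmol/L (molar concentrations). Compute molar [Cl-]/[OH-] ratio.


Threshold parameter = [Cl-] / [OH-] (molar basis; both in mmol/L, so units cancel)
Ratio = 475 / 291 = 1.63

1.63


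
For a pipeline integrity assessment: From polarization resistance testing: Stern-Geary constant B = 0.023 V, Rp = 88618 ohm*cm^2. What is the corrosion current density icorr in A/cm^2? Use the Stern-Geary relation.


Apply the Stern-Geary relation: icorr = B / Rp
icorr = 0.023 / 88618 = 2.595×10^-7 A/cm^2

2.595×10^-7 A/cm^2


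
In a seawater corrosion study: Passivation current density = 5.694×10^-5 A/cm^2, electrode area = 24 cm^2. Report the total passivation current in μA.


I = i_pass * A, then convert A → μA (×10^6)
I = 5.694×10^-5 * 24 * 10^6 = 1366.56 μA

1366.56 μA


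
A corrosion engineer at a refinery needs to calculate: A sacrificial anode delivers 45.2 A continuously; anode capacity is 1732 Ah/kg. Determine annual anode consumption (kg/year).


Annual consumption = current * hours per year / capacity
Rate = 45.2 * 8760 / 1732 = 228.6 kg/year

228.6 kg/year


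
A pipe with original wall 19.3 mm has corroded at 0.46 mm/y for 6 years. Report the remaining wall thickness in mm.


Remaining wall = original − CR × time
t = 19.3 − 0.46*6 = 19.3 − 2.76 = 16.54 mm

16.54 mm


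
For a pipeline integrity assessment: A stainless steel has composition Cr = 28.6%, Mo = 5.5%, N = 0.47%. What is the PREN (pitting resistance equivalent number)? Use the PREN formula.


Apply the PREN formula: PREN = Cr + 3.3*Mo + 16*N
PREN = 28.6 + 3.3*5.5 + 16*0.47
PREN = 28.6 + 18.15 + 7.52 = 54.27

54.27


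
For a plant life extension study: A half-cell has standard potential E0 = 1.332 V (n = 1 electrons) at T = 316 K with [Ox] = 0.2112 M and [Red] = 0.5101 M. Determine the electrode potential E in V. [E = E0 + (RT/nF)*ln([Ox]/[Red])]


Apply the Nernst equation: E = E0 + (RT/nF)*ln([Ox]/[Red])
Step 1: RT/nF = 8.314*316/(1*96485) = 0.02722935 V
Step 2: [Ox]/[Red] = 0.2112/0.5101 = 0.414036
Step 3: ln(0.414036) = -0.881802
Step 4: correction = 0.02722935 * -0.881802 = -0.024 V
E = 1.332 + -0.024 = 1.308 V

1.308 V


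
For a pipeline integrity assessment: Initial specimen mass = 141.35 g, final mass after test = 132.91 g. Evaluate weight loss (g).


Weight loss = initial − final
WL = 141.35 − 132.91 = 8.44 g

8.44 g


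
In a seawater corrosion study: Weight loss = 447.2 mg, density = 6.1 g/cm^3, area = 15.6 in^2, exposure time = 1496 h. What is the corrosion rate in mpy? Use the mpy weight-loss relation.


Apply the mpy weight-loss relation: CR = 534 * W / (D * A * T)
Numerator: 534 * 447.2 = 238804.8
Denominator: 6.1 * 15.6 * 1496 = 142359.36
CR = 238804.8 / 142359.36 = 1.67748 mpy

1.67748 mpy


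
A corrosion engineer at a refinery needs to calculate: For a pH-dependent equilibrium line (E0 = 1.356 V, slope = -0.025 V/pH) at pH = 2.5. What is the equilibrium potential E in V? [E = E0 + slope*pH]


Apply the Pourbaix line equation: E = E0 + slope*pH
E = 1.356 + (-0.025)*2.5 = 1.356 + (-0.0625) = 1.2935 V
Rounded to 4 decimal places: E = 1.2935 V

1.2935 V


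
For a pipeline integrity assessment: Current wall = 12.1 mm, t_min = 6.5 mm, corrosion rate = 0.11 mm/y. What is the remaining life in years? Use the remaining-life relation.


Apply the remaining-life relation: RL = (t_current − t_min) / CR
RL = (12.1 − 6.5) / 0.11 = 5.6 / 0.11 = 50.9 years

50.9 years


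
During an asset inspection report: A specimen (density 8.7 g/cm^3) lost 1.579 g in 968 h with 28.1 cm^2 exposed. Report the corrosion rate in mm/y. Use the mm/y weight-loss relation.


Apply the mm/y weight-loss relation: CR = 87600 * W / (D * A * T)
Numerator: 87600 * 1.579 = 138320.4
Denominator: 8.7 * 28.1 * 968 = 236646.96
CR = 138320.4 / 236646.96 = 0.584501 mm/y

0.584501 mm/y


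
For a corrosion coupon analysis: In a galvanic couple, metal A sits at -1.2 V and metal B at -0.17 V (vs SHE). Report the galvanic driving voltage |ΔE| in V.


Driving voltage is the absolute potential difference.
|ΔE| = |-1.2 − (-0.17)| = 1.03 V

1.03 V


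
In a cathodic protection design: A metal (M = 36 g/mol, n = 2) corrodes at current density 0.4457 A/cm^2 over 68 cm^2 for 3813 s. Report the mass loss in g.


Apply Faraday's law: m = i*A*t*M / (n*F)
Total charge passed Q = i*A*t = 0.4457*68*3813 = 115562.8788 C
m = Q*M/(n*F) = 115562.8788*36/(2*96485) = 21.559 g

21.559 g


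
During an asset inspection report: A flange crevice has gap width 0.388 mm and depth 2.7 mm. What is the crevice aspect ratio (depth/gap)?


Aspect ratio = depth / gap
Ratio = 2.7 / 0.388 = 7.0

7.0


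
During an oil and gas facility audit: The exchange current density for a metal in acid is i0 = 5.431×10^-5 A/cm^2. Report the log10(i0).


i0 = 5.431×10^-5 A/cm^2
log10(i0) = -4.265

-4.265


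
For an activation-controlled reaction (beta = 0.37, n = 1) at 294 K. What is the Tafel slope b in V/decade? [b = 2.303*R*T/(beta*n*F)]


Apply the Tafel slope relation: b = 2.303*R*T/(beta*n*F)
Numerator: 2.303 * 8.314 * 294 = 5629.26
Denominator: 0.37 * 1 * 96485 = 35699.45
b = 5629.26 / 35699.45 = 0.158 V/decade

0.158 V/decade


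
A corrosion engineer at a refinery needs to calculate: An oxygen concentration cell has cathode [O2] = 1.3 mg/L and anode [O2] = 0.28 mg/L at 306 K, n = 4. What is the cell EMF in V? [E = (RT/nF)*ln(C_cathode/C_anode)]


Apply the Nernst concentration-cell relation: E = (RT/nF)*ln(C_cathode/C_anode)
RT/nF = 8.314*306/(4*96485) = 0.00659192 V
ln(1.3/0.28) = 1.53533
E = 0.00659192 * 1.53533 = 0.01012 V

0.01012 V


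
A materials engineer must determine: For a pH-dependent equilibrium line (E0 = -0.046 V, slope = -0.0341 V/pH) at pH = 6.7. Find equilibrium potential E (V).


Apply the Pourbaix line equation: E = E0 + slope*pH
E = -0.046 + (-0.0341)*6.7 = -0.046 + (-0.22847) = -0.27447 V
Rounded to 4 decimal places: E = -0.2745 V

-0.2745 V


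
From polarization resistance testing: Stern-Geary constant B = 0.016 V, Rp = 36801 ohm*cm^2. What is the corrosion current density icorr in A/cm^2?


Apply the Stern-Geary relation: icorr = B / Rp
icorr = 0.016 / 36801 = 4.348×10^-7 A/cm^2

4.348×10^-7 A/cm^2


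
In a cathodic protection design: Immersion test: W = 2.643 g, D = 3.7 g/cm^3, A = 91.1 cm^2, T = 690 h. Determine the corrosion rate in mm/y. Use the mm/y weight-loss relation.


Apply the mm/y weight-loss relation: CR = 87600 * W / (D * A * T)
Numerator: 87600 * 2.643 = 231526.8
Denominator: 3.7 * 91.1 * 690 = 232578.3
CR = 231526.8 / 232578.3 = 0.9955 mm/y

0.9955 mm/y


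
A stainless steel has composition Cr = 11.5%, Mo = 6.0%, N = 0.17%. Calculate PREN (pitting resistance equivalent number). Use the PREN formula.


Apply the PREN formula: PREN = Cr + 3.3*Mo + 16*N
PREN = 11.5 + 3.3*6.0 + 16*0.17
PREN = 11.5 + 19.8 + 2.72 = 34.02

34.02


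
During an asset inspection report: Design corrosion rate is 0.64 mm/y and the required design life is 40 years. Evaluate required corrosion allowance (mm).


Corrosion allowance = CR × design life
CA = 0.64 * 40 = 25.6 mm

25.6 mm


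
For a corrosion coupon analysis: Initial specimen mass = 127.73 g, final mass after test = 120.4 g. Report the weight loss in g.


Weight loss = initial − final
WL = 127.73 − 120.4 = 7.33 g

7.33 g


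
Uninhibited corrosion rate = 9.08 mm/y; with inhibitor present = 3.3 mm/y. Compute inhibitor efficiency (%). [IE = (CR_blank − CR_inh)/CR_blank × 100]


Apply the inhibitor-efficiency definition: IE = (CR_blank − CR_inh)/CR_blank × 100
IE = (9.08 − 3.3) / 9.08 × 100
IE = 5.78 / 9.08 × 100 = 63.7 %

63.7 %


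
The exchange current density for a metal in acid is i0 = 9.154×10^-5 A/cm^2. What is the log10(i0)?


i0 = 9.154×10^-5 A/cm^2
log10(i0) = -4.038

-4.038


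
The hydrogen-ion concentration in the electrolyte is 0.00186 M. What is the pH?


pH = −log10[H+]
pH = −log10(0.00186) = 2.73

2.73


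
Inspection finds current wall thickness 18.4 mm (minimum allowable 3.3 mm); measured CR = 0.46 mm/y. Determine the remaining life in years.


Apply the remaining-life relation: RL = (t_current − t_min) / CR
RL = (18.4 − 3.3) / 0.46 = 15.1 / 0.46 = 32.8 years

32.8 years


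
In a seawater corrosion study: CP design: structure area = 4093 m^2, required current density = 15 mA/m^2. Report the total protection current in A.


I = area * current density, then convert mA → A (÷1000)
I = 4093 * 15 / 1000 = 61.4 A

61.4 A


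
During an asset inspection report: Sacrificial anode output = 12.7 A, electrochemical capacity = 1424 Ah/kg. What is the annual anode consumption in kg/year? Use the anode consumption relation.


Annual consumption = current * hours per year / capacity
Rate = 12.7 * 8760 / 1424 = 78.1 kg/year

78.1 kg/year


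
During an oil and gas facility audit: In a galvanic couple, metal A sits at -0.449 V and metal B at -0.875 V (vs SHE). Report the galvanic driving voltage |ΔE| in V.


Driving voltage is the absolute potential difference.
|ΔE| = |-0.449 − (-0.875)| = 0.426 V

0.426 V


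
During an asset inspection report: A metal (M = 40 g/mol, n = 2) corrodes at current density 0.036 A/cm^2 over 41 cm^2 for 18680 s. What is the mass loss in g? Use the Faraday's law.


Apply Faraday's law: m = i*A*t*M / (n*F)
Total charge passed Q = i*A*t = 0.036*41*18680 = 27571.68 C
m = Q*M/(n*F) = 27571.68*40/(2*96485) = 5.7152 g

5.7152 g


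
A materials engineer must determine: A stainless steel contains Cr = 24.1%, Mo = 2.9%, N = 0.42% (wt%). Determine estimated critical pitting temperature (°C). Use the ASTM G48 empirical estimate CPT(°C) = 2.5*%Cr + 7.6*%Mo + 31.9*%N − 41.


Apply the ASTM G48 empirical CPT estimate: CPT(°C) = 2.5*%Cr + 7.6*%Mo + 31.9*%N − 41
2.5*24.1 = 60.25; 7.6*2.9 = 22.04; 31.9*0.42 = 13.398
CPT = 60.25 + 22.04 + 13.398 − 41 = 54.688 °C
Rounded to 0.1 °C: CPT ≈ 54.7 °C

54.7 °C


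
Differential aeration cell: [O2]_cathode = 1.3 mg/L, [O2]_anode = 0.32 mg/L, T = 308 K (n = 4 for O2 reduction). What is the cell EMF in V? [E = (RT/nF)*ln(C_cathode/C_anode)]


Apply the Nernst concentration-cell relation: E = (RT/nF)*ln(C_cathode/C_anode)
RT/nF = 8.314*308/(4*96485) = 0.006635 V
ln(1.3/0.32) = 1.4018
E = 0.006635 * 1.4018 = 0.0093 V

0.0093 V


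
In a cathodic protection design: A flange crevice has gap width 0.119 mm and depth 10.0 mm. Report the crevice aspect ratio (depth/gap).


Aspect ratio = depth / gap
Ratio = 10.0 / 0.119 = 84.0

84.0


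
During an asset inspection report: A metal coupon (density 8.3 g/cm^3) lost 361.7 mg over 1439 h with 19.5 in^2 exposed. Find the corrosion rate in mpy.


Apply the mpy weight-loss relation: CR = 534 * W / (D * A * T)
Numerator: 534 * 361.7 = 193147.8
Denominator: 8.3 * 19.5 * 1439 = 232902.15
CR = 193147.8 / 232902.15 = 0.82931 mpy

0.82931 mpy


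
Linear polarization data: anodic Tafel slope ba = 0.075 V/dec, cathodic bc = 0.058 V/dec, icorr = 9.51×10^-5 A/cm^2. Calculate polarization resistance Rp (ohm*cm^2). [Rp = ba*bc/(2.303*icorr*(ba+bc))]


Apply the Stern-Geary equation: Rp = ba*bc / (2.303*icorr*(ba+bc))
ba*bc = 0.075*0.058 = 0.00435
ba+bc = 0.133; 2.303*icorr*(ba+bc) = 2.303*9.51×10^-5*0.133 = 2.9129035×10^-5
Rp = 0.00435 / 2.9129035×10^-5 = 149.34 ohm*cm^2

149.34 ohm*cm^2


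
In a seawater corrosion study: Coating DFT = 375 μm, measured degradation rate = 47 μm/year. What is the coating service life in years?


Service life = thickness / degradation rate
Life = 375 / 47 = 8.0 years

8.0 years


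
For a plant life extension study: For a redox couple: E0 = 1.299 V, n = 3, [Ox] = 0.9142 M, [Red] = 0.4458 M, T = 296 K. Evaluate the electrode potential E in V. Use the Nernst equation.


Apply the Nernst equation: E = E0 + (RT/nF)*ln([Ox]/[Red])
Step 1: RT/nF = 8.314*296/(3*96485) = 0.00850199 V
Step 2: [Ox]/[Red] = 0.9142/0.4458 = 2.050695
Step 3: ln(2.050695) = 0.718179
Step 4: correction = 0.00850199 * 0.718179 = 0.0061 V
E = 1.299 + 0.0061 = 1.3051 V

1.3051 V


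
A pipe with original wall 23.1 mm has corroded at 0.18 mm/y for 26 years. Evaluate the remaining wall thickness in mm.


Remaining wall = original − CR × time
t = 23.1 − 0.18*26 = 23.1 − 4.68 = 18.42 mm

18.42 mm


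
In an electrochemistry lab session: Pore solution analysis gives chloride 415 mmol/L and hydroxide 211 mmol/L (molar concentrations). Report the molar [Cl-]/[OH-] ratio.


Threshold parameter = [Cl-] / [OH-] (molar basis; both in mmol/L, so units cancel)
Ratio = 415 / 211 = 1.97

1.97


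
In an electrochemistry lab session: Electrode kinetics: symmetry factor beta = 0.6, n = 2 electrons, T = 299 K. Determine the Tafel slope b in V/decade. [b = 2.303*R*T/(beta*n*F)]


Apply the Tafel slope relation: b = 2.303*R*T/(beta*n*F)
Numerator: 2.303 * 8.314 * 299 = 5725.0
Denominator: 0.6 * 2 * 96485 = 115782.0
b = 5725.0 / 115782.0 = 0.0494 V/decade

0.0494 V/decade


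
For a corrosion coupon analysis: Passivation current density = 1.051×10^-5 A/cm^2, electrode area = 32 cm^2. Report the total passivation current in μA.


I = i_pass * A, then convert A → μA (×10^6)
I = 1.051×10^-5 * 32 * 10^6 = 336.32 μA

336.32 μA


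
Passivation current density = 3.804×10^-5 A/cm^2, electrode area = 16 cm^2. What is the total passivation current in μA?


I = i_pass * A, then convert A → μA (×10^6)
I = 3.804×10^-5 * 16 * 10^6 = 608.64 μA

608.64 μA


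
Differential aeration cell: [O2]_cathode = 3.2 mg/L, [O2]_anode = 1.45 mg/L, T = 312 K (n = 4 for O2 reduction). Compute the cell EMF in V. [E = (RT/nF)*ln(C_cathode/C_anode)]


Apply the Nernst concentration-cell relation: E = (RT/nF)*ln(C_cathode/C_anode)
RT/nF = 8.314*312/(4*96485) = 0.00672117 V
ln(3.2/1.45) = 0.79159
E = 0.00672117 * 0.79159 = 0.00532 V

0.00532 V


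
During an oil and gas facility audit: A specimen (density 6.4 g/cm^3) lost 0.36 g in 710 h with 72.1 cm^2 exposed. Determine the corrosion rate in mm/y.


Apply the mm/y weight-loss relation: CR = 87600 * W / (D * A * T)
Numerator: 87600 * 0.36 = 31536.0
Denominator: 6.4 * 72.1 * 710 = 327622.4
CR = 31536.0 / 327622.4 = 0.096257 mm/y

0.096257 mm/y


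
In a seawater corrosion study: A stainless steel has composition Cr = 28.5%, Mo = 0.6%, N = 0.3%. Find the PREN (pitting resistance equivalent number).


Apply the PREN formula: PREN = Cr + 3.3*Mo + 16*N
PREN = 28.5 + 3.3*0.6 + 16*0.3
PREN = 28.5 + 1.98 + 4.8 = 35.28

35.28


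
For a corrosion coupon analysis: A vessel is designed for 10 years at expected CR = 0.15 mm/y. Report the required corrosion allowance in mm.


Corrosion allowance = CR × design life
CA = 0.15 * 10 = 1.5 mm

1.5 mm


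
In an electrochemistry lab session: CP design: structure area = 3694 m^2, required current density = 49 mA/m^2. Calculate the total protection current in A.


I = area * current density, then convert mA → A (÷1000)
I = 3694 * 49 / 1000 = 181.01 A

181.01 A


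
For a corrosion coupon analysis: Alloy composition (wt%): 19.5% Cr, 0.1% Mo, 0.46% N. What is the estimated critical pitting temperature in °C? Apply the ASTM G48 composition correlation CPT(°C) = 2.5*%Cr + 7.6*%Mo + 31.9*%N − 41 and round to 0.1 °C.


Apply the ASTM G48 empirical CPT estimate: CPT(°C) = 2.5*%Cr + 7.6*%Mo + 31.9*%N − 41
2.5*19.5 = 48.75; 7.6*0.1 = 0.76; 31.9*0.46 = 14.674
CPT = 48.75 + 0.76 + 14.674 − 41 = 23.184 °C
Rounded to 0.1 °C: CPT ≈ 23.2 °C

23.2 °C


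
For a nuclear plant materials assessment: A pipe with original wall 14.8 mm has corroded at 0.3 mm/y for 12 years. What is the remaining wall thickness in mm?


Remaining wall = original − CR × time
t = 14.8 − 0.3*12 = 14.8 − 3.6 = 11.2 mm

11.2 mm


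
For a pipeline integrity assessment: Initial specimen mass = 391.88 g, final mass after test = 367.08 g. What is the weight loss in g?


Weight loss = initial − final
WL = 391.88 − 367.08 = 24.8 g

24.8 g


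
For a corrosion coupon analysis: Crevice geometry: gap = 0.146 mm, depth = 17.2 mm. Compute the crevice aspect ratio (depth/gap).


Aspect ratio = depth / gap
Ratio = 17.2 / 0.146 = 117.8

117.8


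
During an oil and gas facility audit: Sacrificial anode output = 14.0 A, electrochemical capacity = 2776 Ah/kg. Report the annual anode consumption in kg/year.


Annual consumption = current * hours per year / capacity
Rate = 14.0 * 8760 / 2776 = 44.2 kg/year

44.2 kg/year


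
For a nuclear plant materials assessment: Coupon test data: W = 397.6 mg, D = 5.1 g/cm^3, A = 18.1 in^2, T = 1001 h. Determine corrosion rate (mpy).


Apply the mpy weight-loss relation: CR = 534 * W / (D * A * T)
Numerator: 534 * 397.6 = 212318.4
Denominator: 5.1 * 18.1 * 1001 = 92402.31
CR = 212318.4 / 92402.31 = 2.29776 mpy

2.29776 mpy


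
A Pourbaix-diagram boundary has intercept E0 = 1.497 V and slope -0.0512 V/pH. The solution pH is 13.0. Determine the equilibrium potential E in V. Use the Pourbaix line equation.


Apply the Pourbaix line equation: E = E0 + slope*pH
E = 1.497 + (-0.0512)*13.0 = 1.497 + (-0.6656) = 0.8314 V
Rounded to 4 decimal places: E = 0.8314 V

0.8314 V


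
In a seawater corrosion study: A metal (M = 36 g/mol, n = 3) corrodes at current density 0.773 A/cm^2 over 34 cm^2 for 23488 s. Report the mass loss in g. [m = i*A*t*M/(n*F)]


Apply Faraday's law: m = i*A*t*M / (n*F)
Total charge passed Q = i*A*t = 0.773*34*23488 = 617311.616 C
m = Q*M/(n*F) = 617311.616*36/(3*96485) = 76.7761 g

76.7761 g


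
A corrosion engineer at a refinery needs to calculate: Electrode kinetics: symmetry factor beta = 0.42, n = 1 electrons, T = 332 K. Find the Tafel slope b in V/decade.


Apply the Tafel slope relation: b = 2.303*R*T/(beta*n*F)
Numerator: 2.303 * 8.314 * 332 = 6356.85
Denominator: 0.42 * 1 * 96485 = 40523.7
b = 6356.85 / 40523.7 = 0.157 V/decade

0.157 V/decade


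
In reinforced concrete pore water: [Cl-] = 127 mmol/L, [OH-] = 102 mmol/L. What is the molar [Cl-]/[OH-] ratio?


Threshold parameter = [Cl-] / [OH-] (molar basis; both in mmol/L, so units cancel)
Ratio = 127 / 102 = 1.25

1.25


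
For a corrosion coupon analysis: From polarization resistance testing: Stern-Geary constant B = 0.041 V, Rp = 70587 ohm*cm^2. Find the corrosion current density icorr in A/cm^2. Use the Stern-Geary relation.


Apply the Stern-Geary relation: icorr = B / Rp
icorr = 0.041 / 70587 = 5.808×10^-7 A/cm^2

5.808×10^-7 A/cm^2


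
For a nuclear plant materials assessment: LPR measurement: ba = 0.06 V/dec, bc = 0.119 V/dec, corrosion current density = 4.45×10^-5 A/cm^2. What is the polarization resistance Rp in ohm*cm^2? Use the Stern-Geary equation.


Apply the Stern-Geary equation: Rp = ba*bc / (2.303*icorr*(ba+bc))
ba*bc = 0.06*0.119 = 0.00714
ba+bc = 0.179; 2.303*icorr*(ba+bc) = 2.303*4.45×10^-5*0.179 = 1.8344546×10^-5
Rp = 0.00714 / 1.8344546×10^-5 = 389.2 ohm*cm^2

389.2 ohm*cm^2


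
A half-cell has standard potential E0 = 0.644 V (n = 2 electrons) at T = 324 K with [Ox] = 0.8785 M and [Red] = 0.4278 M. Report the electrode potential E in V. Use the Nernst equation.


Apply the Nernst equation: E = E0 + (RT/nF)*ln([Ox]/[Red])
Step 1: RT/nF = 8.314*324/(2*96485) = 0.01395935 V
Step 2: [Ox]/[Red] = 0.8785/0.4278 = 2.05353
Step 3: ln(2.05353) = 0.71956
Step 4: correction = 0.01395935 * 0.71956 = 0.01 V
E = 0.644 + 0.01 = 0.654 V

0.654 V


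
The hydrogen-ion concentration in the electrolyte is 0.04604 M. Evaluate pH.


pH = −log10[H+]
pH = −log10(0.04604) = 1.34

1.34


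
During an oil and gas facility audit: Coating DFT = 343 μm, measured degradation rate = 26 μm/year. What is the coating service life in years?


Service life = thickness / degradation rate
Life = 343 / 26 = 13.2 years

13.2 years


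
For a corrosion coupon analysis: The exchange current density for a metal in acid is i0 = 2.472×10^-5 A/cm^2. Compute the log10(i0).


i0 = 2.472×10^-5 A/cm^2
log10(i0) = -4.607

-4.607


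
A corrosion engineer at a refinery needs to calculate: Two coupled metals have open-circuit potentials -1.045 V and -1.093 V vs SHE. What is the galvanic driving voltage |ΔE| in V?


Driving voltage is the absolute potential difference.
|ΔE| = |-1.045 − (-1.093)| = 0.048 V

0.048 V


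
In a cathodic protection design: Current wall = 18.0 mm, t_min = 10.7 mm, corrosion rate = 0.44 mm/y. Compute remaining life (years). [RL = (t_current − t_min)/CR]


Apply the remaining-life relation: RL = (t_current − t_min) / CR
RL = (18.0 − 10.7) / 0.44 = 7.3 / 0.44 = 16.6 years

16.6 years


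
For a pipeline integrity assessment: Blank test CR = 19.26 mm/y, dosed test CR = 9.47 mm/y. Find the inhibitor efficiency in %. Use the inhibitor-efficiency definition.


Apply the inhibitor-efficiency definition: IE = (CR_blank − CR_inh)/CR_blank × 100
IE = (19.26 − 9.47) / 19.26 × 100
IE = 9.79 / 19.26 × 100 = 50.8 %

50.8 %


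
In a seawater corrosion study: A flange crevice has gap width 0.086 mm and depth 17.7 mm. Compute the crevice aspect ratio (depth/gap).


Aspect ratio = depth / gap
Ratio = 17.7 / 0.086 = 205.8

205.8


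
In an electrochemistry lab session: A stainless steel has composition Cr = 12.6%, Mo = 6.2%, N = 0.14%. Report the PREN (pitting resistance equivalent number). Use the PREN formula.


Apply the PREN formula: PREN = Cr + 3.3*Mo + 16*N
PREN = 12.6 + 3.3*6.2 + 16*0.14
PREN = 12.6 + 20.46 + 2.24 = 35.3

35.3


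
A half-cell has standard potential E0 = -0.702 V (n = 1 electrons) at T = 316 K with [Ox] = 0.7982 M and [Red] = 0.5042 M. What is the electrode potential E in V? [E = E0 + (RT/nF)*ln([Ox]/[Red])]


Apply the Nernst equation: E = E0 + (RT/nF)*ln([Ox]/[Red])
Step 1: RT/nF = 8.314*316/(1*96485) = 0.02722935 V
Step 2: [Ox]/[Red] = 0.7982/0.5042 = 1.583102
Step 3: ln(1.583102) = 0.459386
Step 4: correction = 0.02722935 * 0.459386 = 0.013 V
E = -0.702 + 0.013 = -0.689 V

-0.689 V


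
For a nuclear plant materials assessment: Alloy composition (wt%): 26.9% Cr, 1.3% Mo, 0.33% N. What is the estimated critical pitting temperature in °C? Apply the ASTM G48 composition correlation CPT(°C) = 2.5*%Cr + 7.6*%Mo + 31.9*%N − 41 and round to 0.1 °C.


Apply the ASTM G48 empirical CPT estimate: CPT(°C) = 2.5*%Cr + 7.6*%Mo + 31.9*%N − 41
2.5*26.9 = 67.25; 7.6*1.3 = 9.88; 31.9*0.33 = 10.527
CPT = 67.25 + 9.88 + 10.527 − 41 = 46.657 °C
Rounded to 0.1 °C: CPT ≈ 46.7 °C

46.7 °C


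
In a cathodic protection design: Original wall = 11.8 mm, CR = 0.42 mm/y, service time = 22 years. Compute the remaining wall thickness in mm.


Remaining wall = original − CR × time
t = 11.8 − 0.42*22 = 11.8 − 9.24 = 2.56 mm

2.56 mm


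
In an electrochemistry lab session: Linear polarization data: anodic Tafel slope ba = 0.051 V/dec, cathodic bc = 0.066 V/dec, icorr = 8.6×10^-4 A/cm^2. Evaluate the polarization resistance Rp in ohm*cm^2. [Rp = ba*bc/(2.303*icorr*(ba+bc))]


Apply the Stern-Geary equation: Rp = ba*bc / (2.303*icorr*(ba+bc))
ba*bc = 0.051*0.066 = 0.003366
ba+bc = 0.117; 2.303*icorr*(ba+bc) = 2.303*8.6×10^-4*0.117 = 2.3172786×10^-4
Rp = 0.003366 / 2.3172786×10^-4 = 14.53 ohm*cm^2

14.53 ohm*cm^2


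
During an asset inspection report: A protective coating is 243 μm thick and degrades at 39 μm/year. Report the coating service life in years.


Service life = thickness / degradation rate
Life = 243 / 39 = 6.2 years

6.2 years


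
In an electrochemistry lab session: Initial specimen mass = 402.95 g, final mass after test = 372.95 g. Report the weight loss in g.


Weight loss = initial − final
WL = 402.95 − 372.95 = 30.0 g

30.0 g


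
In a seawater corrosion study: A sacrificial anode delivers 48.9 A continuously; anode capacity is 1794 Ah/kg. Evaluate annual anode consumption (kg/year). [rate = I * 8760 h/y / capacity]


Annual consumption = current * hours per year / capacity
Rate = 48.9 * 8760 / 1794 = 238.8 kg/year

238.8 kg/year


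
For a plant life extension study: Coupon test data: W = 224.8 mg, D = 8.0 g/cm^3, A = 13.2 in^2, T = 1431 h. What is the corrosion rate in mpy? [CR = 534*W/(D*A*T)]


Apply the mpy weight-loss relation: CR = 534 * W / (D * A * T)
Numerator: 534 * 224.8 = 120043.2
Denominator: 8.0 * 13.2 * 1431 = 151113.6
CR = 120043.2 / 151113.6 = 0.794 mpy

0.794 mpy


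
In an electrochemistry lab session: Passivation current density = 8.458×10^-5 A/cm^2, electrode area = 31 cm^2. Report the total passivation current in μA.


I = i_pass * A, then convert A → μA (×10^6)
I = 8.458×10^-5 * 31 * 10^6 = 2621.98 μA

2621.98 μA


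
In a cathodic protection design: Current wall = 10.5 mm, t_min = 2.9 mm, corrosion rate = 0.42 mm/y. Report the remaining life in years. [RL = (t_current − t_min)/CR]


Apply the remaining-life relation: RL = (t_current − t_min) / CR
RL = (10.5 − 2.9) / 0.42 = 7.6 / 0.42 = 18.1 years

18.1 years


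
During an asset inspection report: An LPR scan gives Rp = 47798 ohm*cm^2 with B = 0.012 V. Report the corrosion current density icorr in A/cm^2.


Apply the Stern-Geary relation: icorr = B / Rp
icorr = 0.012 / 47798 = 2.511×10^-7 A/cm^2

2.511×10^-7 A/cm^2


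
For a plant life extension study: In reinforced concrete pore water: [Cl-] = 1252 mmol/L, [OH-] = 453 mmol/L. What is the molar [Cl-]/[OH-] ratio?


Threshold parameter = [Cl-] / [OH-] (molar basis; both in mmol/L, so units cancel)
Ratio = 1252 / 453 = 2.76

2.76


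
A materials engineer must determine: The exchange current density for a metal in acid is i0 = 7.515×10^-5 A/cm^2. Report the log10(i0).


i0 = 7.515×10^-5 A/cm^2
log10(i0) = -4.124

-4.124


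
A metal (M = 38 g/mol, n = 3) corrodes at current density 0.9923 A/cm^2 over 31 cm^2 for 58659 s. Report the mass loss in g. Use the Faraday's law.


Apply Faraday's law: m = i*A*t*M / (n*F)
Total charge passed Q = i*A*t = 0.9923*31*58659 = 1804427.0967 C
m = Q*M/(n*F) = 1804427.0967*38/(3*96485) = 236.8874 g

236.8874 g


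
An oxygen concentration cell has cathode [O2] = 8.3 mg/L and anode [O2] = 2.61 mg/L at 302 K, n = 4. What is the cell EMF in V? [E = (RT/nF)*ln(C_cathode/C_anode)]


Apply the Nernst concentration-cell relation: E = (RT/nF)*ln(C_cathode/C_anode)
RT/nF = 8.314*302/(4*96485) = 0.00650575 V
ln(8.3/2.61) = 1.15691
E = 0.00650575 * 1.15691 = 0.00753 V

0.00753 V


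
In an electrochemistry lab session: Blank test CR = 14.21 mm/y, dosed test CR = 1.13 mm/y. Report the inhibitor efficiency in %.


Apply the inhibitor-efficiency definition: IE = (CR_blank − CR_inh)/CR_blank × 100
IE = (14.21 − 1.13) / 14.21 × 100
IE = 13.08 / 14.21 × 100 = 92.0 %

92.0 %


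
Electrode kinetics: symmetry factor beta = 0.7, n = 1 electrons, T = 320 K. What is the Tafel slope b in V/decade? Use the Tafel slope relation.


Apply the Tafel slope relation: b = 2.303*R*T/(beta*n*F)
Numerator: 2.303 * 8.314 * 320 = 6127.09
Denominator: 0.7 * 1 * 96485 = 67539.5
b = 6127.09 / 67539.5 = 0.0907 V/decade

0.0907 V/decade


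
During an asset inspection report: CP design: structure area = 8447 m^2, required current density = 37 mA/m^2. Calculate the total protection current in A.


I = area * current density, then convert mA → A (÷1000)
I = 8447 * 37 / 1000 = 312.54 A

312.54 A


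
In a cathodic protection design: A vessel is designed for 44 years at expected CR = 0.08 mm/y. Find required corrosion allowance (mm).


Corrosion allowance = CR × design life
CA = 0.08 * 44 = 3.52 mm

3.52 mm


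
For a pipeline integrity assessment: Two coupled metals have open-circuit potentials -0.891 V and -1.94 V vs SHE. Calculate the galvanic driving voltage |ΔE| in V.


Driving voltage is the absolute potential difference.
|ΔE| = |-0.891 − (-1.94)| = 1.049 V

1.049 V


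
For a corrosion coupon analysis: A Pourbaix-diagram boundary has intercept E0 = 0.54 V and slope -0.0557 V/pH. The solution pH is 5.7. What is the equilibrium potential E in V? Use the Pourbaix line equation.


Apply the Pourbaix line equation: E = E0 + slope*pH
E = 0.54 + (-0.0557)*5.7 = 0.54 + (-0.31749) = 0.22251 V
Rounded to 3 decimal places: E = 0.223 V

0.223 V


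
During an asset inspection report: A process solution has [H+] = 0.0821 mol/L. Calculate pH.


pH = −log10[H+]
pH = −log10(0.0821) = 1.09

1.09


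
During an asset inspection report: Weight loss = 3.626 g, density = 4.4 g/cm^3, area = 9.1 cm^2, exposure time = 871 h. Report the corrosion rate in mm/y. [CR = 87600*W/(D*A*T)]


Apply the mm/y weight-loss relation: CR = 87600 * W / (D * A * T)
Numerator: 87600 * 3.626 = 317637.6
Denominator: 4.4 * 9.1 * 871 = 34874.84
CR = 317637.6 / 34874.84 = 9.1079 mm/y

9.1079 mm/y


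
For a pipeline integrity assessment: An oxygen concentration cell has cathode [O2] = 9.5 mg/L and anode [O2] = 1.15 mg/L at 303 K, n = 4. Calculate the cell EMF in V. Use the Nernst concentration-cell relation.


Apply the Nernst concentration-cell relation: E = (RT/nF)*ln(C_cathode/C_anode)
RT/nF = 8.314*303/(4*96485) = 0.00652729 V
ln(9.5/1.15) = 2.11153
E = 0.00652729 * 2.11153 = 0.01378 V

0.01378 V


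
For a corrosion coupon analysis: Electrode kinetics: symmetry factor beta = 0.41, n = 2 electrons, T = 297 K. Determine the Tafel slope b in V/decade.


Apply the Tafel slope relation: b = 2.303*R*T/(beta*n*F)
Numerator: 2.303 * 8.314 * 297 = 5686.7
Denominator: 0.41 * 2 * 96485 = 79117.7
b = 5686.7 / 79117.7 = 0.072 V/decade

0.072 V/decade


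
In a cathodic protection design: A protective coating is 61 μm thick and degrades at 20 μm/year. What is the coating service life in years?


Service life = thickness / degradation rate
Life = 61 / 20 = 3.1 years

3.1 years


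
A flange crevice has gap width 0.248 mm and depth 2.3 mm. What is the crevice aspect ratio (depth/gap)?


Aspect ratio = depth / gap
Ratio = 2.3 / 0.248 = 9.3

9.3


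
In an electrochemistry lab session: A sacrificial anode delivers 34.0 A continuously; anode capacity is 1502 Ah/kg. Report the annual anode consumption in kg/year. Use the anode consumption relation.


Annual consumption = current * hours per year / capacity
Rate = 34.0 * 8760 / 1502 = 198.3 kg/year

198.3 kg/year


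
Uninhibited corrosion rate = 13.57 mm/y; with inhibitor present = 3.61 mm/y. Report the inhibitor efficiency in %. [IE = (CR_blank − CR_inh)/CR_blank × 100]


Apply the inhibitor-efficiency definition: IE = (CR_blank − CR_inh)/CR_blank × 100
IE = (13.57 − 3.61) / 13.57 × 100
IE = 9.96 / 13.57 × 100 = 73.4 %

73.4 %


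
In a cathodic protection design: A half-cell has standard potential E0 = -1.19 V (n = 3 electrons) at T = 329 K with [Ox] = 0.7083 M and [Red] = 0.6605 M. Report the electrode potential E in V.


Apply the Nernst equation: E = E0 + (RT/nF)*ln([Ox]/[Red])
Step 1: RT/nF = 8.314*329/(3*96485) = 0.00944985 V
Step 2: [Ox]/[Red] = 0.7083/0.6605 = 1.072369
Step 3: ln(1.072369) = 0.06987
Step 4: correction = 0.00944985 * 0.06987 = 0.0007 V
E = -1.19 + 0.0007 = -1.1893 V

-1.1893 V


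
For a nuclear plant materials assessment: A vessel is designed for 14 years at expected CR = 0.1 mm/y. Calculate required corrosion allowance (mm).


Corrosion allowance = CR × design life
CA = 0.1 * 14 = 1.4 mm

1.4 mm


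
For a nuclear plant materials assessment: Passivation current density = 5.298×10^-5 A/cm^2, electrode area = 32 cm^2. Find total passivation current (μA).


I = i_pass * A, then convert A → μA (×10^6)
I = 5.298×10^-5 * 32 * 10^6 = 1695.36 μA

1695.36 μA


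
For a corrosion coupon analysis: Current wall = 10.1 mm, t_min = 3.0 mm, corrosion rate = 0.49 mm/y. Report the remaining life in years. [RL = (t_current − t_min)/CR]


Apply the remaining-life relation: RL = (t_current − t_min) / CR
RL = (10.1 − 3.0) / 0.49 = 7.1 / 0.49 = 14.5 years

14.5 years


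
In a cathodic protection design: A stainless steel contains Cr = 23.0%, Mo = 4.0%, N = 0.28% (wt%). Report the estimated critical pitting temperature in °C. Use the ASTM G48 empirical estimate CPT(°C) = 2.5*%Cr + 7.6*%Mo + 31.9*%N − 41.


Apply the ASTM G48 empirical CPT estimate: CPT(°C) = 2.5*%Cr + 7.6*%Mo + 31.9*%N − 41
2.5*23.0 = 57.5; 7.6*4.0 = 30.4; 31.9*0.28 = 8.932
CPT = 57.5 + 30.4 + 8.932 − 41 = 55.832 °C
Rounded to 0.1 °C: CPT ≈ 55.8 °C

55.8 °C


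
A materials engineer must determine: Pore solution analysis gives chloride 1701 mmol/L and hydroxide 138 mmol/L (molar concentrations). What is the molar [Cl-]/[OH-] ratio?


Threshold parameter = [Cl-] / [OH-] (molar basis; both in mmol/L, so units cancel)
Ratio = 1701 / 138 = 12.33

12.33


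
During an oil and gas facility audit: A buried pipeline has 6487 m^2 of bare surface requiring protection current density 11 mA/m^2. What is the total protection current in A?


I = area * current density, then convert mA → A (÷1000)
I = 6487 * 11 / 1000 = 71.36 A

71.36 A


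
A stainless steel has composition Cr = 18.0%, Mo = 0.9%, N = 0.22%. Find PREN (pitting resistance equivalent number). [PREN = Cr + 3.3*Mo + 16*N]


Apply the PREN formula: PREN = Cr + 3.3*Mo + 16*N
PREN = 18.0 + 3.3*0.9 + 16*0.22
PREN = 18.0 + 2.97 + 3.52 = 24.49

24.49


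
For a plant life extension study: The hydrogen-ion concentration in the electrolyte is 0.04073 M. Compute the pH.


pH = −log10[H+]
pH = −log10(0.04073) = 1.39

1.39


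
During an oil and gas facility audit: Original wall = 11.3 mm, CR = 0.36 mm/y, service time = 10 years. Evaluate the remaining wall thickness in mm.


Remaining wall = original − CR × time
t = 11.3 − 0.36*10 = 11.3 − 3.6 = 7.7 mm

7.7 mm


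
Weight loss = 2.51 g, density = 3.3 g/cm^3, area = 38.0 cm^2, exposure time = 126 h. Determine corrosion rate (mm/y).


Apply the mm/y weight-loss relation: CR = 87600 * W / (D * A * T)
Numerator: 87600 * 2.51 = 219876.0
Denominator: 3.3 * 38.0 * 126 = 15800.4
CR = 219876.0 / 15800.4 = 13.91585 mm/y

13.91585 mm/y


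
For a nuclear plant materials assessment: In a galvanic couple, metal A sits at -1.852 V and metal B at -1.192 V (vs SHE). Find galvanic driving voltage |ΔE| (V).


Driving voltage is the absolute potential difference.
|ΔE| = |-1.852 − (-1.192)| = 0.66 V

0.66 V


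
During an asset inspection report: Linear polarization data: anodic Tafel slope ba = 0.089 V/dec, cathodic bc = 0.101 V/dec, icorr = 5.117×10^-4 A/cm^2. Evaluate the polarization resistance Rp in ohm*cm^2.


Apply the Stern-Geary equation: Rp = ba*bc / (2.303*icorr*(ba+bc))
ba*bc = 0.089*0.101 = 0.008989
ba+bc = 0.19; 2.303*icorr*(ba+bc) = 2.303*5.117×10^-4*0.19 = 2.2390457×10^-4
Rp = 0.008989 / 2.2390457×10^-4 = 40.1 ohm*cm^2

40.1 ohm*cm^2


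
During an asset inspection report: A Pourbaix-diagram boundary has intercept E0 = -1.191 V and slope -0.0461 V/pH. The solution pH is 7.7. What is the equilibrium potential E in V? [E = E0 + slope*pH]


Apply the Pourbaix line equation: E = E0 + slope*pH
E = -1.191 + (-0.0461)*7.7 = -1.191 + (-0.35497) = -1.54597 V
Rounded to 3 decimal places: E = -1.546 V

-1.546 V


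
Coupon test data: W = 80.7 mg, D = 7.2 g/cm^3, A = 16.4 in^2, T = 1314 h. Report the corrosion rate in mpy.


Apply the mpy weight-loss relation: CR = 534 * W / (D * A * T)
Numerator: 534 * 80.7 = 43093.8
Denominator: 7.2 * 16.4 * 1314 = 155157.12
CR = 43093.8 / 155157.12 = 0.2777 mpy

0.2777 mpy
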